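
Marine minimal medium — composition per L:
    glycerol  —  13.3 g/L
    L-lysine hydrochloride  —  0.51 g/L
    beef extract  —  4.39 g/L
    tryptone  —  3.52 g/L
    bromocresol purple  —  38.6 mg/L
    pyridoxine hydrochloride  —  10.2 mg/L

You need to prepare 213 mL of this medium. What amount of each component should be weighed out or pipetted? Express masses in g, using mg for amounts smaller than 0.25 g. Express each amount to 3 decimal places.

glycerol 2.833 g; L-lysine hydrochloride 108.630 mg; beef extract 0.935 g; tryptone 0.750 g; bromocresol purple 8.222 mg; pyridoxine hydrochloride 2.173 mg

Scale factor relative to 1 L: 0.213.
glycerol: 13.3 g/L × 0.213 L = 2.833 g
L-lysine hydrochloride: 0.51 g/L × 0.213 L = 0.10863 g = 108.630 mg
beef extract: 4.39 g/L × 0.213 L = 0.935 g
tryptone: 3.52 g/L × 0.213 L = 0.750 g
bromocresol purple: 38.6 mg/L × 0.213 L = 8.222 mg
pyridoxine hydrochloride: 10.2 mg/L × 0.213 L = 2.173 mg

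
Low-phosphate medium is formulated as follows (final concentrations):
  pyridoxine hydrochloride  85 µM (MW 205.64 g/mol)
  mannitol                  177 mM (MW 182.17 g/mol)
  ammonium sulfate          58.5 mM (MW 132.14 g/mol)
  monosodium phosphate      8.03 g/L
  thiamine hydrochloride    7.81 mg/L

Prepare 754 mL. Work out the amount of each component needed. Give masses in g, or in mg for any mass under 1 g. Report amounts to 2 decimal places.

pyridoxine hydrochloride 13.18 mg; mannitol 24.31 g; ammonium sulfate 5.83 g; monosodium phosphate 6.05 g; thiamine hydrochloride 5.89 mg

Scale factor relative to 1 L: 0.754.
pyridoxine hydrochloride: 85 µmol/L × 205.64 g/mol × 0.754 L ÷ 1000 = 13.18 mg
mannitol: 177 mmol/L × 182.17 g/mol × 0.754 L ÷ 1000 = 24.31 g
ammonium sulfate: 58.5 mmol/L × 132.14 g/mol × 0.754 L ÷ 1000 = 5.83 g
monosodium phosphate: 8.03 g/L × 0.754 L = 6.05 g
thiamine hydrochloride: 7.81 mg/L × 0.754 L = 5.89 mg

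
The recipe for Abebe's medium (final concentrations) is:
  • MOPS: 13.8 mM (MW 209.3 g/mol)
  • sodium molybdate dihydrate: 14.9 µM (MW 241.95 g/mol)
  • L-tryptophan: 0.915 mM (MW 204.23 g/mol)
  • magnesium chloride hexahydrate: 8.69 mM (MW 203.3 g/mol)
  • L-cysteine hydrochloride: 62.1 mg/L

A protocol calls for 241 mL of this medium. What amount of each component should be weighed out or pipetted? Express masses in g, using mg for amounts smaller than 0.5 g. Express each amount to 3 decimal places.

Working volume: 241 mL = 0.241 L.
MOPS: 13.8 mmol/L × 209.3 g/mol × 0.241 L ÷ 1000 = 0.696 g
sodium molybdate dihydrate: 14.9 µmol/L × 241.95 g/mol × 0.241 L ÷ 1000 = 0.869 mg
L-tryptophan: 0.915 mmol/L × 204.23 mg/mmol × 0.241 L = 45.036 mg
magnesium chloride hexahydrate: 8.69 mmol/L × 203.3 mg/mmol × 0.241 L = 425.769 mg
L-cysteine hydrochloride: 62.1 mg/L × 0.241 L = 14.966 mg

MOPS 0.696 g; sodium molybdate dihydrate 0.869 mg; L-tryptophan 45.036 mg; magnesium chloride hexahydrate 425.769 mg; L-cysteine hydrochloride 14.966 mg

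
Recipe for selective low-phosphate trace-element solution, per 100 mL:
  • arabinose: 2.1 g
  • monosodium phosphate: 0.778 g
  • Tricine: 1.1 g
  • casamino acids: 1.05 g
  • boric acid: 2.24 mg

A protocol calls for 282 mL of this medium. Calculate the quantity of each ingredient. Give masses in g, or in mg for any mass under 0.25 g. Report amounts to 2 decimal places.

arabinose 5.92 g; monosodium phosphate 2.19 g; Tricine 3.10 g; casamino acids 2.96 g; boric acid 6.32 mg

Scale factor = 282 mL / 100 mL = 2.82.
arabinose: 2.1 g × (282 mL / 100 mL) = 5.92 g
monosodium phosphate: 0.778 g × (282 mL / 100 mL) = 2.19 g
Tricine: 1.1 g × (282 mL / 100 mL) = 3.10 g
casamino acids: 1.05 g × (282 mL / 100 mL) = 2.96 g
boric acid: 2.24 mg × (282 mL / 100 mL) = 6.32 mg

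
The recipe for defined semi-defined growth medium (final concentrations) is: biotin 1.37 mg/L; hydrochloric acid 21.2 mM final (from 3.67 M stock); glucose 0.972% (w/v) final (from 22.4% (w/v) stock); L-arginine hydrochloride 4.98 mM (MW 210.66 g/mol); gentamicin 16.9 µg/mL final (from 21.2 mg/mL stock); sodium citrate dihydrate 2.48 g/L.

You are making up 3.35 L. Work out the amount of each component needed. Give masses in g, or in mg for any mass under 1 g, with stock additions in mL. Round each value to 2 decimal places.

biotin 4.59 mg; hydrochloric acid 19.35 mL; glucose 145.37 mL; L-arginine hydrochloride 3.51 g; gentamicin 2.67 mL; sodium citrate dihydrate 8.31 g

Working volume: 3.35 L.
biotin: 1.37 mg/L × 3.35 L = 4.59 mg
hydrochloric acid: dilute stock: 21.2 mM × 3350 mL ÷ 3670 mM = 19.35 mL
glucose: V = C2·V2/C1 = 0.972% ÷ 22.4% × 3350 mL = 145.37 mL
L-arginine hydrochloride: 4.98 mmol/L × 210.66 g/mol × 3.35 L ÷ 1000 = 3.51 g
gentamicin: C1V1 = C2V2 → 16.9 µg/mL × 3350 mL ÷ 21200 µg/mL = 2.67 mL
sodium citrate dihydrate: 2.48 g/L × 3.35 L = 8.31 g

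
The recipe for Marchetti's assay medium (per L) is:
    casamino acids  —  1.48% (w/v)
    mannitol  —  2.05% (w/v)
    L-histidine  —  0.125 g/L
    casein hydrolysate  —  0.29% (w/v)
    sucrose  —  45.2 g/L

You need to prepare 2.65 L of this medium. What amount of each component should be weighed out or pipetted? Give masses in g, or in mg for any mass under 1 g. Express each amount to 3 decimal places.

Scale factor relative to 1 L: 2.65.
casamino acids: 1.48% w/v = 14.8 g/L → 14.8 × 2.65 L = 39.220 g
mannitol: 2.05% w/v = 20.5 g/L → 20.5 × 2.65 L = 54.325 g
L-histidine: 0.125 g/L × 2.65 L = 0.33125 g = 331.250 mg
casein hydrolysate: 0.29 g per 100 mL × 2650 mL ÷ 100 = 7.685 g
sucrose: 45.2 g/L × 2.65 L = 119.780 g

casamino acids 39.220 g; mannitol 54.325 g; L-histidine 331.250 mg; casein hydrolysate 7.685 g; sucrose 119.780 g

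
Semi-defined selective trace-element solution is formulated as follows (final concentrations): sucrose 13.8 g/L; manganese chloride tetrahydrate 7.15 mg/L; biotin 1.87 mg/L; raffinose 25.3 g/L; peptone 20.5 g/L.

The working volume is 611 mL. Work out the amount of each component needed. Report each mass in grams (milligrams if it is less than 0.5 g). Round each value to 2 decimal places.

Working volume: 611 mL = 0.611 L.
sucrose: 13.8 g/L × 0.611 L = 8.43 g
manganese chloride tetrahydrate: 7.15 mg/L × 0.611 L = 4.37 mg
biotin: 1.87 mg/L × 0.611 L = 1.14 mg
raffinose: 25.3 g/L × 0.611 L = 15.46 g
peptone: 20.5 g/L × 0.611 L = 12.53 g

sucrose 8.43 g; manganese chloride tetrahydrate 4.37 mg; biotin 1.14 mg; raffinose 15.46 g; peptone 12.53 g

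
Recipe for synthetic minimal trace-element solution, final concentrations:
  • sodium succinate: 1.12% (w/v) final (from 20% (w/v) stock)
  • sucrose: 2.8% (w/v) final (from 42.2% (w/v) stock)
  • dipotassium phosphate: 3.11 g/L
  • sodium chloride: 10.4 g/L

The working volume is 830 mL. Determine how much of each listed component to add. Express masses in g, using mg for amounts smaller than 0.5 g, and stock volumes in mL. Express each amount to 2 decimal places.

Scale factor relative to 1 L: 0.83.
sodium succinate: C1V1 = C2V2 → 1.12% ÷ 20% × 830 mL = 46.48 mL
sucrose: C1V1 = C2V2 → 2.8% ÷ 42.2% × 830 mL = 55.07 mL
dipotassium phosphate: 3.11 g/L × 0.83 L = 2.58 g
sodium chloride: 10.4 g/L × 0.83 L = 8.63 g

sodium succinate 46.48 mL; sucrose 55.07 mL; dipotassium phosphate 2.58 g; sodium chloride 8.63 g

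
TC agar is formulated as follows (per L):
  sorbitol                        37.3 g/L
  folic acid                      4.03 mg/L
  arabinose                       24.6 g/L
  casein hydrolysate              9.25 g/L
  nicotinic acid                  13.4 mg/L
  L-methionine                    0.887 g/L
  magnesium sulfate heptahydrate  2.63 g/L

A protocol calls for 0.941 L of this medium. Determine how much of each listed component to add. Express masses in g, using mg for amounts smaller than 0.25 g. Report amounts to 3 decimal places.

Scale factor relative to 1 L: 0.941.
sorbitol: 37.3 g/L × 0.941 L = 35.099 g
folic acid: 4.03 mg/L × 0.941 L = 3.792 mg
arabinose: 24.6 g/L × 0.941 L = 23.149 g
casein hydrolysate: 9.25 g/L × 0.941 L = 8.704 g
nicotinic acid: 13.4 mg/L × 0.941 L = 12.609 mg
L-methionine: 0.887 g/L × 0.941 L = 0.835 g
magnesium sulfate heptahydrate: 2.63 g/L × 0.941 L = 2.475 g

sorbitol 35.099 g; folic acid 3.792 mg; arabinose 23.149 g; casein hydrolysate 8.704 g; nicotinic acid 12.609 mg; L-methionine 0.835 g; magnesium sulfate heptahydrate 2.475 g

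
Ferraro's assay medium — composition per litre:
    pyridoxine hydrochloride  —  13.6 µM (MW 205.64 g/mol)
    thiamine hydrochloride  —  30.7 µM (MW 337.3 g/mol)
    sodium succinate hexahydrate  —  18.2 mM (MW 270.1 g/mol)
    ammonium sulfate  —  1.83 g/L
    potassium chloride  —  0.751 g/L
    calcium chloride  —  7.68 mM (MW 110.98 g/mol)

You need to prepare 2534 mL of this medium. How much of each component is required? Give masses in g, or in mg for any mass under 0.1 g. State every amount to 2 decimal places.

pyridoxine hydrochloride 7.09 mg; thiamine hydrochloride 26.24 mg; sodium succinate hexahydrate 12.46 g; ammonium sulfate 4.64 g; potassium chloride 1.90 g; calcium chloride 2.16 g

Working volume: 2534 mL = 2.534 L.
pyridoxine hydrochloride: 13.6 µmol/L × 205.64 g/mol × 2.534 L ÷ 1000 = 7.09 mg
thiamine hydrochloride: 30.7 µmol/L × 337.3 g/mol × 2.534 L ÷ 1000 = 26.24 mg
sodium succinate hexahydrate: 18.2 mmol/L × 270.1 g/mol × 2.534 L ÷ 1000 = 12.46 g
ammonium sulfate: 1.83 g/L × 2.534 L = 4.64 g
potassium chloride: 0.751 g/L × 2.534 L = 1.90 g
calcium chloride: 7.68 mmol/L × 110.98 g/mol × 2.534 L ÷ 1000 = 2.16 g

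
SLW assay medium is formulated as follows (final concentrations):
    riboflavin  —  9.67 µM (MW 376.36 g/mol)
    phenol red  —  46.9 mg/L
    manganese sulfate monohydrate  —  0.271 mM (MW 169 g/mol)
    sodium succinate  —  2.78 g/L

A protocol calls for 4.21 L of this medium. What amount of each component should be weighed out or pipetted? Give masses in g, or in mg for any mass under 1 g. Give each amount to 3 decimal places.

riboflavin 15.322 mg; phenol red 197.449 mg; manganese sulfate monohydrate 192.814 mg; sodium succinate 11.704 g

Scale factor relative to 1 L: 4.21.
riboflavin: 9.67 µmol/L × 376.36 g/mol × 4.21 L ÷ 1000 = 15.322 mg
phenol red: 46.9 mg/L × 4.21 L = 197.449 mg
manganese sulfate monohydrate: 0.271 mmol/L × 169 mg/mmol × 4.21 L = 192.814 mg
sodium succinate: 2.78 g/L × 4.21 L = 11.704 g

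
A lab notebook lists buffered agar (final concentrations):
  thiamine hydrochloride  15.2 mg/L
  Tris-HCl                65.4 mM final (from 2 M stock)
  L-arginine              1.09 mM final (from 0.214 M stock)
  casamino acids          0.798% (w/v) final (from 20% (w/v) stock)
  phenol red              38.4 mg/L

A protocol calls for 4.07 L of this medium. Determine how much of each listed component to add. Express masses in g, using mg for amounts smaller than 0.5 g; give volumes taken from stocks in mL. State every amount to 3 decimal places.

thiamine hydrochloride 61.864 mg; Tris-HCl 133.089 mL; L-arginine 20.730 mL; casamino acids 162.393 mL; phenol red 156.288 mg

Working volume: 4.07 L.
thiamine hydrochloride: 15.2 mg/L × 4.07 L = 61.864 mg
Tris-HCl: V = C2·V2/C1 = 65.4 mM × 4070 mL ÷ 2000 mM = 133.089 mL
L-arginine: V = C2·V2/C1 = 1.09 mM × 4070 mL ÷ 214 mM = 20.730 mL
casamino acids: C1V1 = C2V2 → 0.798% ÷ 20% × 4070 mL = 162.393 mL
phenol red: 38.4 mg/L × 4.07 L = 156.288 mg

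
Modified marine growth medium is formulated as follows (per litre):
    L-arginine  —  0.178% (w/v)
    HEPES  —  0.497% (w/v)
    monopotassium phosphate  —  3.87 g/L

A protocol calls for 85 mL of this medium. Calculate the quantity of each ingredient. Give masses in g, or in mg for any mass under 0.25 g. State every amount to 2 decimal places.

Working volume: 85 mL = 0.085 L.
L-arginine: 0.178% w/v = 1.78 g/L → 1.78 × 0.085 L = 0.1513 g = 151.30 mg
HEPES: 0.497% w/v = 4.97 g/L → 4.97 × 0.085 L = 0.42 g
monopotassium phosphate: 3.87 g/L × 0.085 L = 0.33 g

L-arginine 151.30 mg; HEPES 0.42 g; monopotassium phosphate 0.33 g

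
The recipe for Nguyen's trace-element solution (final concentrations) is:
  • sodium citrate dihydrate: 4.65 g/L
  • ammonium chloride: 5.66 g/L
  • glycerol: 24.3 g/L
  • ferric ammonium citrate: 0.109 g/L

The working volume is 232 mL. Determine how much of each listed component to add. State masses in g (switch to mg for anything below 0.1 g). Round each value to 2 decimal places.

sodium citrate dihydrate 1.08 g; ammonium chloride 1.31 g; glycerol 5.64 g; ferric ammonium citrate 25.29 mg

Target volume = 232 mL = 0.232 L.
sodium citrate dihydrate: 4.65 g/L × 0.232 L = 1.08 g
ammonium chloride: 5.66 g/L × 0.232 L = 1.31 g
glycerol: 24.3 g/L × 0.232 L = 5.64 g
ferric ammonium citrate: 0.109 g/L × 0.232 L = 0.025288 g = 25.29 mg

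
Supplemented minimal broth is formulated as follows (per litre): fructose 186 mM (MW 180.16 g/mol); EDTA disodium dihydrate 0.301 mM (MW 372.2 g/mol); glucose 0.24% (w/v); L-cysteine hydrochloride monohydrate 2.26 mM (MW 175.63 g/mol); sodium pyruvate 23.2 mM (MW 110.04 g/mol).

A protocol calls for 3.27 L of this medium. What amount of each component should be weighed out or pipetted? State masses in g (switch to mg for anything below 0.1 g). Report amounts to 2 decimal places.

fructose 109.58 g; EDTA disodium dihydrate 0.37 g; glucose 7.85 g; L-cysteine hydrochloride monohydrate 1.30 g; sodium pyruvate 8.35 g

Working volume: 3.27 L.
fructose: 186 mmol/L × 180.16 g/mol × 3.27 L ÷ 1000 = 109.58 g
EDTA disodium dihydrate: 0.301 mmol/L × 372.2 g/mol × 3.27 L ÷ 1000 = 0.37 g
glucose: 0.24 g per 100 mL × 3270 mL ÷ 100 = 7.85 g
L-cysteine hydrochloride monohydrate: 2.26 mmol/L × 175.63 g/mol × 3.27 L ÷ 1000 = 1.30 g
sodium pyruvate: 23.2 mmol/L × 110.04 g/mol × 3.27 L ÷ 1000 = 8.35 g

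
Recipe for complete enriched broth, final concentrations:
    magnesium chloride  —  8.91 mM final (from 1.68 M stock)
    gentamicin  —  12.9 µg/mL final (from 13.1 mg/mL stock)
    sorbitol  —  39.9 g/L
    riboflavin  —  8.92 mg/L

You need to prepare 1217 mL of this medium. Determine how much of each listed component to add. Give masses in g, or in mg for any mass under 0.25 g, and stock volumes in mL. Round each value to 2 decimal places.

Working volume: 1217 mL = 1.217 L.
magnesium chloride: V = C2·V2/C1 = 8.91 mM × 1217 mL ÷ 1680 mM = 6.45 mL
gentamicin: V = C2·V2/C1 = 12.9 µg/mL × 1217 mL ÷ 13100 µg/mL = 1.20 mL
sorbitol: 39.9 g/L × 1.217 L = 48.56 g
riboflavin: 8.92 mg/L × 1.217 L = 10.86 mg

magnesium chloride 6.45 mL; gentamicin 1.20 mL; sorbitol 48.56 g; riboflavin 10.86 mg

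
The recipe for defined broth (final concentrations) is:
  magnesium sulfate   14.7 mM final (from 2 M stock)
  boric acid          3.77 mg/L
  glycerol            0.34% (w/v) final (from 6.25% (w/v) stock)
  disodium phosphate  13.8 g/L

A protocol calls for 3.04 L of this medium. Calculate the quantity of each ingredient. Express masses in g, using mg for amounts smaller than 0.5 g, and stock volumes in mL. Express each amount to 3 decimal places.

magnesium sulfate 22.344 mL; boric acid 11.461 mg; glycerol 165.376 mL; disodium phosphate 41.952 g

Scale factor relative to 1 L: 3.04.
magnesium sulfate: C1V1 = C2V2 → 14.7 mM × 3040 mL ÷ 2000 mM = 22.344 mL
boric acid: 3.77 mg/L × 3.04 L = 11.461 mg
glycerol: V = C2·V2/C1 = 0.34% ÷ 6.25% × 3040 mL = 165.376 mL
disodium phosphate: 13.8 g/L × 3.04 L = 41.952 g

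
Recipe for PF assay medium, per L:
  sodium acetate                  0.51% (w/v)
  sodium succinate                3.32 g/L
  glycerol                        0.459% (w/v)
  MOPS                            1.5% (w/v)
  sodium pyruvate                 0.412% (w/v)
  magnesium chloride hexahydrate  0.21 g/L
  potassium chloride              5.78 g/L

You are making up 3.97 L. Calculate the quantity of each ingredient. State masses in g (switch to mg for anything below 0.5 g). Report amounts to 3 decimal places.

sodium acetate 20.247 g; sodium succinate 13.180 g; glycerol 18.222 g; MOPS 59.550 g; sodium pyruvate 16.356 g; magnesium chloride hexahydrate 0.834 g; potassium chloride 22.947 g

Scale factor relative to 1 L: 3.97.
sodium acetate: 0.51 g per 100 mL × 3970 mL ÷ 100 = 20.247 g
sodium succinate: 3.32 g/L × 3.97 L = 13.180 g
glycerol: 0.459 g per 100 mL × 3970 mL ÷ 100 = 18.222 g
MOPS: 1.5% w/v = 15 g/L → 15 × 3.97 L = 59.550 g
sodium pyruvate: 0.412 g per 100 mL × 3970 mL ÷ 100 = 16.356 g
magnesium chloride hexahydrate: 0.21 g/L × 3.97 L = 0.834 g
potassium chloride: 5.78 g/L × 3.97 L = 22.947 g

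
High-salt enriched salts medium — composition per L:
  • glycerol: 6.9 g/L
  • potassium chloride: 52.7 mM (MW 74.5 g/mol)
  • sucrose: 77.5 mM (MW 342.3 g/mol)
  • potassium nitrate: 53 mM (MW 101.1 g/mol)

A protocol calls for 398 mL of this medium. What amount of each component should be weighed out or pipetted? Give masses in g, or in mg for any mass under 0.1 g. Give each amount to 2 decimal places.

glycerol 2.75 g; potassium chloride 1.56 g; sucrose 10.56 g; potassium nitrate 2.13 g

Scale factor relative to 1 L: 0.398.
glycerol: 6.9 g/L × 0.398 L = 2.75 g
potassium chloride: 52.7 mmol/L × 74.5 g/mol × 0.398 L ÷ 1000 = 1.56 g
sucrose: 77.5 mmol/L × 342.3 g/mol × 0.398 L ÷ 1000 = 10.56 g
potassium nitrate: 53 mmol/L × 101.1 g/mol × 0.398 L ÷ 1000 = 2.13 g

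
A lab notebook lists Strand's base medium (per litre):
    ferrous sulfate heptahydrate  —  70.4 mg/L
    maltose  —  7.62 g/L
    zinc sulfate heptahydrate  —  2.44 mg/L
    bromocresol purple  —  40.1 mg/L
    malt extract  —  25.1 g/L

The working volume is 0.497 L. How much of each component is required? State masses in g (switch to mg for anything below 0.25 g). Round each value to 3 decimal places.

Scale factor relative to 1 L: 0.497.
ferrous sulfate heptahydrate: 70.4 mg/L × 0.497 L = 34.989 mg
maltose: 7.62 g/L × 0.497 L = 3.787 g
zinc sulfate heptahydrate: 2.44 mg/L × 0.497 L = 1.213 mg
bromocresol purple: 40.1 mg/L × 0.497 L = 19.930 mg
malt extract: 25.1 g/L × 0.497 L = 12.475 g

ferrous sulfate heptahydrate 34.989 mg; maltose 3.787 g; zinc sulfate heptahydrate 1.213 mg; bromocresol purple 19.930 mg; malt extract 12.475 g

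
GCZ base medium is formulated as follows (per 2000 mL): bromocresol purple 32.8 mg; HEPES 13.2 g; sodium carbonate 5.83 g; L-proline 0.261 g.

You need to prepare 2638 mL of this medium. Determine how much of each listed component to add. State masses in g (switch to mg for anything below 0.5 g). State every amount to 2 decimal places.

Scale factor = 2638 mL / 2000 mL = 1.319.
bromocresol purple: 32.8 mg × (2638 mL / 2000 mL) = 43.26 mg
HEPES: 13.2 g × (2638 mL / 2000 mL) = 17.41 g
sodium carbonate: 5.83 g × (2638 mL / 2000 mL) = 7.69 g
L-proline: 0.261 g × (2638 mL / 2000 mL) = 0.344259 g = 344.26 mg

bromocresol purple 43.26 mg; HEPES 17.41 g; sodium carbonate 7.69 g; L-proline 344.26 mg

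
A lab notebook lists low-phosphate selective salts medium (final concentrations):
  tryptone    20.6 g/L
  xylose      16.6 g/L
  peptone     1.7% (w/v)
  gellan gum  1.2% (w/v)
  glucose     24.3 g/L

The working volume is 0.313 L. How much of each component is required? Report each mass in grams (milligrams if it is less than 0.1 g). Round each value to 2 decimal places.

Scale factor relative to 1 L: 0.313.
tryptone: 20.6 g/L × 0.313 L = 6.45 g
xylose: 16.6 g/L × 0.313 L = 5.20 g
peptone: 1.7 g per 100 mL × 313 mL ÷ 100 = 5.32 g
gellan gum: 1.2 g per 100 mL × 313 mL ÷ 100 = 3.76 g
glucose: 24.3 g/L × 0.313 L = 7.61 g

tryptone 6.45 g; xylose 5.20 g; peptone 5.32 g; gellan gum 3.76 g; glucose 7.61 g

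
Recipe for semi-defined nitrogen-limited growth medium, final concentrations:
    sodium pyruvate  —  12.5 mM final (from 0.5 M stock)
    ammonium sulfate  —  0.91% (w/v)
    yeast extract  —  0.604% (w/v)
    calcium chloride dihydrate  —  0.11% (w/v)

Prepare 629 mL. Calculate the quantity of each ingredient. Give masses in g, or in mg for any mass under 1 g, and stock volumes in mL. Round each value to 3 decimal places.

Target volume = 629 mL = 0.629 L.
sodium pyruvate: C1V1 = C2V2 → 12.5 mM × 629 mL ÷ 500 mM = 15.725 mL
ammonium sulfate: 0.91% w/v = 9.1 g/L → 9.1 × 0.629 L = 5.724 g
yeast extract: 0.604 g per 100 mL × 629 mL ÷ 100 = 3.799 g
calcium chloride dihydrate: 0.11% w/v = 1.1 g/L → 1.1 × 0.629 L = 0.6919 g = 691.900 mg

sodium pyruvate 15.725 mL; ammonium sulfate 5.724 g; yeast extract 3.799 g; calcium chloride dihydrate 691.900 mg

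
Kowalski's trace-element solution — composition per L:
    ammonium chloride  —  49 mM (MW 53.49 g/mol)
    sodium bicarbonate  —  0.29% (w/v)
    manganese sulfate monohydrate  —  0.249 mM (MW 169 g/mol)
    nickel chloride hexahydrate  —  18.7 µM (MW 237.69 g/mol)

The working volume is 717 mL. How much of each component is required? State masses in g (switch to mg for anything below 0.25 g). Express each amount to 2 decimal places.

ammonium chloride 1.88 g; sodium bicarbonate 2.08 g; manganese sulfate monohydrate 30.17 mg; nickel chloride hexahydrate 3.19 mg

Scale factor relative to 1 L: 0.717.
ammonium chloride: 49 mmol/L × 53.49 g/mol × 0.717 L ÷ 1000 = 1.88 g
sodium bicarbonate: 0.29 g per 100 mL × 717 mL ÷ 100 = 2.08 g
manganese sulfate monohydrate: 0.249 mmol/L × 169 mg/mmol × 0.717 L = 30.17 mg
nickel chloride hexahydrate: 18.7 µmol/L × 237.69 g/mol × 0.717 L ÷ 1000 = 3.19 mg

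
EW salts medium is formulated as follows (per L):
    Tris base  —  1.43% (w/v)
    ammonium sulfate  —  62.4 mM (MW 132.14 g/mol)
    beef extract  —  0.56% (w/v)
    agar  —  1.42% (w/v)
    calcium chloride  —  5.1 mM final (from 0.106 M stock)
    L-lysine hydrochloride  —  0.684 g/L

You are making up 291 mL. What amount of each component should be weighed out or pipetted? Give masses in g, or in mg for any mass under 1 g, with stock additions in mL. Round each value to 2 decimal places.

Working volume: 291 mL = 0.291 L.
Tris base: 1.43% w/v = 14.3 g/L → 14.3 × 0.291 L = 4.16 g
ammonium sulfate: 62.4 mmol/L × 132.14 g/mol × 0.291 L ÷ 1000 = 2.40 g
beef extract: 0.56% w/v = 5.6 g/L → 5.6 × 0.291 L = 1.63 g
agar: 1.42% w/v = 14.2 g/L → 14.2 × 0.291 L = 4.13 g
calcium chloride: V = C2·V2/C1 = 5.1 mM × 291 mL ÷ 106 mM = 14.00 mL
L-lysine hydrochloride: 0.684 g/L × 0.291 L = 0.199044 g = 199.04 mg

Tris base 4.16 g; ammonium sulfate 2.40 g; beef extract 1.63 g; agar 4.13 g; calcium chloride 14.00 mL; L-lysine hydrochloride 199.04 mg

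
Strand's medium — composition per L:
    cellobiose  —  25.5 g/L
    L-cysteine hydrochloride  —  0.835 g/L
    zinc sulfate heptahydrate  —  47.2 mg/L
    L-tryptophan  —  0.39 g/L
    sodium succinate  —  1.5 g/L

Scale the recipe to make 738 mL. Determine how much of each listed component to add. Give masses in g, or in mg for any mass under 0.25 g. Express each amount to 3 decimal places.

cellobiose 18.819 g; L-cysteine hydrochloride 0.616 g; zinc sulfate heptahydrate 34.834 mg; L-tryptophan 0.288 g; sodium succinate 1.107 g

Target volume = 738 mL = 0.738 L.
cellobiose: 25.5 g/L × 0.738 L = 18.819 g
L-cysteine hydrochloride: 0.835 g/L × 0.738 L = 0.616 g
zinc sulfate heptahydrate: 47.2 mg/L × 0.738 L = 34.834 mg
L-tryptophan: 0.39 g/L × 0.738 L = 0.288 g
sodium succinate: 1.5 g/L × 0.738 L = 1.107 g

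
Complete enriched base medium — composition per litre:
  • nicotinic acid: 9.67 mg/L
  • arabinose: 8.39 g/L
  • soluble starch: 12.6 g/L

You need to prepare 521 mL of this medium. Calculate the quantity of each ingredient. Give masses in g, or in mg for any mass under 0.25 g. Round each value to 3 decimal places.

Target volume = 521 mL = 0.521 L.
nicotinic acid: 9.67 mg/L × 0.521 L = 5.038 mg
arabinose: 8.39 g/L × 0.521 L = 4.371 g
soluble starch: 12.6 g/L × 0.521 L = 6.565 g

nicotinic acid 5.038 mg; arabinose 4.371 g; soluble starch 6.565 g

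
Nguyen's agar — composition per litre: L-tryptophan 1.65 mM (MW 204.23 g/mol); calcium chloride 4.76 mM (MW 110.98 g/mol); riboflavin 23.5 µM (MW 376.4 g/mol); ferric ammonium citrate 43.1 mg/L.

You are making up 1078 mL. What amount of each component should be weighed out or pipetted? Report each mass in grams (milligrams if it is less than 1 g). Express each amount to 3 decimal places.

L-tryptophan 363.264 mg; calcium chloride 569.469 mg; riboflavin 9.535 mg; ferric ammonium citrate 46.462 mg

Working volume: 1078 mL = 1.078 L.
L-tryptophan: 1.65 mmol/L × 204.23 mg/mmol × 1.078 L = 363.264 mg
calcium chloride: 4.76 mmol/L × 110.98 mg/mmol × 1.078 L = 569.469 mg
riboflavin: 23.5 µmol/L × 376.4 g/mol × 1.078 L ÷ 1000 = 9.535 mg
ferric ammonium citrate: 43.1 mg/L × 1.078 L = 46.462 mg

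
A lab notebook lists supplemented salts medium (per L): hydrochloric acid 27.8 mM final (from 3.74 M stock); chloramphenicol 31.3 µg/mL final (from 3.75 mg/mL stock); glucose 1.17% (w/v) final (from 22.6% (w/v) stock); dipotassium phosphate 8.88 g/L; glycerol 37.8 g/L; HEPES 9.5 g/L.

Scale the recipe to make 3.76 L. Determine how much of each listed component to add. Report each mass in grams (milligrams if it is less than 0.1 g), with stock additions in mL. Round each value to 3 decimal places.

Working volume: 3.76 L.
hydrochloric acid: V = C2·V2/C1 = 27.8 mM × 3760 mL ÷ 3740 mM = 27.949 mL
chloramphenicol: dilute stock: 31.3 µg/mL × 3760 mL ÷ 3750 µg/mL = 31.383 mL
glucose: V = C2·V2/C1 = 1.17% ÷ 22.6% × 3760 mL = 194.655 mL
dipotassium phosphate: 8.88 g/L × 3.76 L = 33.389 g
glycerol: 37.8 g/L × 3.76 L = 142.128 g
HEPES: 9.5 g/L × 3.76 L = 35.720 g

hydrochloric acid 27.949 mL; chloramphenicol 31.383 mL; glucose 194.655 mL; dipotassium phosphate 33.389 g; glycerol 142.128 g; HEPES 35.720 g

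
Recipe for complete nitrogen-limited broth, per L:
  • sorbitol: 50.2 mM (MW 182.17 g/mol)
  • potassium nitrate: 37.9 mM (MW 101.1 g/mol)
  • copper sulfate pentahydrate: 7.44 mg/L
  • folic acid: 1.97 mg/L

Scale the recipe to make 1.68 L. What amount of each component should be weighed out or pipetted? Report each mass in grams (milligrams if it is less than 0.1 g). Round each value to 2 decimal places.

Scale factor relative to 1 L: 1.68.
sorbitol: 50.2 mmol/L × 182.17 g/mol × 1.68 L ÷ 1000 = 15.36 g
potassium nitrate: 37.9 mmol/L × 101.1 g/mol × 1.68 L ÷ 1000 = 6.44 g
copper sulfate pentahydrate: 7.44 mg/L × 1.68 L = 12.50 mg
folic acid: 1.97 mg/L × 1.68 L = 3.31 mg

sorbitol 15.36 g; potassium nitrate 6.44 g; copper sulfate pentahydrate 12.50 mg; folic acid 3.31 mg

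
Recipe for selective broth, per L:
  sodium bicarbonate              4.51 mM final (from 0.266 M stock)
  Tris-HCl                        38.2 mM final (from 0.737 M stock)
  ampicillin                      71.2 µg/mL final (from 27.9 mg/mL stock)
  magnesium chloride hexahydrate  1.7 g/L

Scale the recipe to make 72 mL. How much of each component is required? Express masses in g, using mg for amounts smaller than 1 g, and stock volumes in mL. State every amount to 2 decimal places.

Target volume = 72 mL = 0.072 L.
sodium bicarbonate: C1V1 = C2V2 → 4.51 mM × 72 mL ÷ 266 mM = 1.22 mL
Tris-HCl: V = C2·V2/C1 = 38.2 mM × 72 mL ÷ 737 mM = 3.73 mL
ampicillin: dilute stock: 71.2 µg/mL × 72 mL ÷ 27900 µg/mL = 0.18 mL
magnesium chloride hexahydrate: 1.7 g/L × 0.072 L = 0.1224 g = 122.40 mg

sodium bicarbonate 1.22 mL; Tris-HCl 3.73 mL; ampicillin 0.18 mL; magnesium chloride hexahydrate 122.40 mg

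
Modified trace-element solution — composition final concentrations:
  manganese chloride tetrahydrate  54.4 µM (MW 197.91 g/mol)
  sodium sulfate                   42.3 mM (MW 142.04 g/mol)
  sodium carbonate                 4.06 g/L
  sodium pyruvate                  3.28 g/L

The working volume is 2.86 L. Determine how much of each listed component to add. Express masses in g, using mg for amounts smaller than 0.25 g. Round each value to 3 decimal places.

Working volume: 2.86 L.
manganese chloride tetrahydrate: 54.4 µmol/L × 197.91 g/mol × 2.86 L ÷ 1000 = 30.792 mg
sodium sulfate: 42.3 mmol/L × 142.04 g/mol × 2.86 L ÷ 1000 = 17.184 g
sodium carbonate: 4.06 g/L × 2.86 L = 11.612 g
sodium pyruvate: 3.28 g/L × 2.86 L = 9.381 g

manganese chloride tetrahydrate 30.792 mg; sodium sulfate 17.184 g; sodium carbonate 11.612 g; sodium pyruvate 9.381 g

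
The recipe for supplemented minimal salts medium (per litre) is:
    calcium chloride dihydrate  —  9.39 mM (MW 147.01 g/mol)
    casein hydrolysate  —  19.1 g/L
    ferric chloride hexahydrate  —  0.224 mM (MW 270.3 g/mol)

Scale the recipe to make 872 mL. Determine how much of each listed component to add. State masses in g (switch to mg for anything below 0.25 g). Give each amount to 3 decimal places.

Target volume = 872 mL = 0.872 L.
calcium chloride dihydrate: 9.39 mmol/L × 147.01 g/mol × 0.872 L ÷ 1000 = 1.204 g
casein hydrolysate: 19.1 g/L × 0.872 L = 16.655 g
ferric chloride hexahydrate: 0.224 mmol/L × 270.3 mg/mmol × 0.872 L = 52.797 mg

calcium chloride dihydrate 1.204 g; casein hydrolysate 16.655 g; ferric chloride hexahydrate 52.797 mg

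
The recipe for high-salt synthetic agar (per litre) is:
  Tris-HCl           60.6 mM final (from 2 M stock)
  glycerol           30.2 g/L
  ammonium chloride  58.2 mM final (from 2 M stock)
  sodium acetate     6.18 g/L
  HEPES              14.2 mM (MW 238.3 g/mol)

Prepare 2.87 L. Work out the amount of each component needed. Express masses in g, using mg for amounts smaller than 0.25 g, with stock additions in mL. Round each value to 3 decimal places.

Working volume: 2.87 L.
Tris-HCl: dilute stock: 60.6 mM × 2870 mL ÷ 2000 mM = 86.961 mL
glycerol: 30.2 g/L × 2.87 L = 86.674 g
ammonium chloride: dilute stock: 58.2 mM × 2870 mL ÷ 2000 mM = 83.517 mL
sodium acetate: 6.18 g/L × 2.87 L = 17.737 g
HEPES: 14.2 mmol/L × 238.3 g/mol × 2.87 L ÷ 1000 = 9.712 g

Tris-HCl 86.961 mL; glycerol 86.674 g; ammonium chloride 83.517 mL; sodium acetate 17.737 g; HEPES 9.712 g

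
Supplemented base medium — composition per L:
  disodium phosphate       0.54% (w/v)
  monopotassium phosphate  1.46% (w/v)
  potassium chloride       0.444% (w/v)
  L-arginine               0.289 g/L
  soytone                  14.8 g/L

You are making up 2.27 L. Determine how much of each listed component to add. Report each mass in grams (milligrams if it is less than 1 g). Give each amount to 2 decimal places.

Working volume: 2.27 L.
disodium phosphate: 0.54% w/v = 5.4 g/L → 5.4 × 2.27 L = 12.26 g
monopotassium phosphate: 1.46% w/v = 14.6 g/L → 14.6 × 2.27 L = 33.14 g
potassium chloride: 0.444 g per 100 mL × 2270 mL ÷ 100 = 10.08 g
L-arginine: 0.289 g/L × 2.27 L = 0.65603 g = 656.03 mg
soytone: 14.8 g/L × 2.27 L = 33.60 g

disodium phosphate 12.26 g; monopotassium phosphate 33.14 g; potassium chloride 10.08 g; L-arginine 656.03 mg; soytone 33.60 g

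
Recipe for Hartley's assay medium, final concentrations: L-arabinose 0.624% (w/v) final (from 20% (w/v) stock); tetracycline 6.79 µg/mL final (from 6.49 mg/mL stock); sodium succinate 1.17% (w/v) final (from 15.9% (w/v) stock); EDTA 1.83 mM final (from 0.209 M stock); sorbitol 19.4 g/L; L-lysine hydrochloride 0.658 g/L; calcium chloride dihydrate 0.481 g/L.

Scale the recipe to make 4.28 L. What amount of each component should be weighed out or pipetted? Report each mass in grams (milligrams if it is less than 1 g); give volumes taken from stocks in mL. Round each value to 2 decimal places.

L-arabinose 133.54 mL; tetracycline 4.48 mL; sodium succinate 314.94 mL; EDTA 37.48 mL; sorbitol 83.03 g; L-lysine hydrochloride 2.82 g; calcium chloride dihydrate 2.06 g

Scale factor relative to 1 L: 4.28.
L-arabinose: C1V1 = C2V2 → 0.624% ÷ 20% × 4280 mL = 133.54 mL
tetracycline: V = C2·V2/C1 = 6.79 µg/mL × 4280 mL ÷ 6490 µg/mL = 4.48 mL
sodium succinate: dilute stock: 1.17% ÷ 15.9% × 4280 mL = 314.94 mL
EDTA: C1V1 = C2V2 → 1.83 mM × 4280 mL ÷ 209 mM = 37.48 mL
sorbitol: 19.4 g/L × 4.28 L = 83.03 g
L-lysine hydrochloride: 0.658 g/L × 4.28 L = 2.82 g
calcium chloride dihydrate: 0.481 g/L × 4.28 L = 2.06 g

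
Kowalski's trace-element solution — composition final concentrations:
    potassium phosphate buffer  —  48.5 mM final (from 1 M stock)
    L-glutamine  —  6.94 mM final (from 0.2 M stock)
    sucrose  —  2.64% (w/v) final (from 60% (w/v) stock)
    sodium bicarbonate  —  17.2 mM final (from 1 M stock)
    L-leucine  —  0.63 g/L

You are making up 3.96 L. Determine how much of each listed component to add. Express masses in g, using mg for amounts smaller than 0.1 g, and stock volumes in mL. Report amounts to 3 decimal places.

Scale factor relative to 1 L: 3.96.
potassium phosphate buffer: C1V1 = C2V2 → 48.5 mM × 3960 mL ÷ 1000 mM = 192.060 mL
L-glutamine: dilute stock: 6.94 mM × 3960 mL ÷ 200 mM = 137.412 mL
sucrose: V = C2·V2/C1 = 2.64% ÷ 60% × 3960 mL = 174.240 mL
sodium bicarbonate: C1V1 = C2V2 → 17.2 mM × 3960 mL ÷ 1000 mM = 68.112 mL
L-leucine: 0.63 g/L × 3.96 L = 2.495 g

potassium phosphate buffer 192.060 mL; L-glutamine 137.412 mL; sucrose 174.240 mL; sodium bicarbonate 68.112 mL; L-leucine 2.495 g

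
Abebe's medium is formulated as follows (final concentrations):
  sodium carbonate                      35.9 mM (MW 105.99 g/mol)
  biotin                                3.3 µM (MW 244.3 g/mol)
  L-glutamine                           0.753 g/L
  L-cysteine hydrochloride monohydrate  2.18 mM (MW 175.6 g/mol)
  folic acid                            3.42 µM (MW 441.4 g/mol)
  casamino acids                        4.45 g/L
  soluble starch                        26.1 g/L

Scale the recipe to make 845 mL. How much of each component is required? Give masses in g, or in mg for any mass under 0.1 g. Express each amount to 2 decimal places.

Working volume: 845 mL = 0.845 L.
sodium carbonate: 35.9 mmol/L × 105.99 g/mol × 0.845 L ÷ 1000 = 3.22 g
biotin: 3.3 µmol/L × 244.3 g/mol × 0.845 L ÷ 1000 = 0.68 mg
L-glutamine: 0.753 g/L × 0.845 L = 0.64 g
L-cysteine hydrochloride monohydrate: 2.18 mmol/L × 175.6 g/mol × 0.845 L ÷ 1000 = 0.32 g
folic acid: 3.42 µmol/L × 441.4 g/mol × 0.845 L ÷ 1000 = 1.28 mg
casamino acids: 4.45 g/L × 0.845 L = 3.76 g
soluble starch: 26.1 g/L × 0.845 L = 22.05 g

sodium carbonate 3.22 g; biotin 0.68 mg; L-glutamine 0.64 g; L-cysteine hydrochloride monohydrate 0.32 g; folic acid 1.28 mg; casamino acids 3.76 g; soluble starch 22.05 g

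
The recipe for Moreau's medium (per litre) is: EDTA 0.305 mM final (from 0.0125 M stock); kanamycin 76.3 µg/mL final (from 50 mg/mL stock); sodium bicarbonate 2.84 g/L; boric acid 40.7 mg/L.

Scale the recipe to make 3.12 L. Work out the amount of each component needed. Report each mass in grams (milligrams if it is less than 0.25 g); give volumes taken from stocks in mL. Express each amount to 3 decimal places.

Scale factor relative to 1 L: 3.12.
EDTA: dilute stock: 0.305 mM × 3120 mL ÷ 12.5 mM = 76.128 mL
kanamycin: C1V1 = C2V2 → 76.3 µg/mL × 3120 mL ÷ 50000 µg/mL = 4.761 mL
sodium bicarbonate: 2.84 g/L × 3.12 L = 8.861 g
boric acid: 40.7 mg/L × 3.12 L = 126.984 mg

EDTA 76.128 mL; kanamycin 4.761 mL; sodium bicarbonate 8.861 g; boric acid 126.984 mg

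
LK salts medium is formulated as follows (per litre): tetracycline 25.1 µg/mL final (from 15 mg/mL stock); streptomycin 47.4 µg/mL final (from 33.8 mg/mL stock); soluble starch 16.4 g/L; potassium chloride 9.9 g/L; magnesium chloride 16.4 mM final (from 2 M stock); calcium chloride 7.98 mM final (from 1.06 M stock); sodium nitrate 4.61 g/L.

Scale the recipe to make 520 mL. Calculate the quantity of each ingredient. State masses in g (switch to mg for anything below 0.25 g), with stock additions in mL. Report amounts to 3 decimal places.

tetracycline 0.870 mL; streptomycin 0.729 mL; soluble starch 8.528 g; potassium chloride 5.148 g; magnesium chloride 4.264 mL; calcium chloride 3.915 mL; sodium nitrate 2.397 g

Working volume: 520 mL = 0.52 L.
tetracycline: dilute stock: 25.1 µg/mL × 520 mL ÷ 15000 µg/mL = 0.870 mL
streptomycin: dilute stock: 47.4 µg/mL × 520 mL ÷ 33800 µg/mL = 0.729 mL
soluble starch: 16.4 g/L × 0.52 L = 8.528 g
potassium chloride: 9.9 g/L × 0.52 L = 5.148 g
magnesium chloride: dilute stock: 16.4 mM × 520 mL ÷ 2000 mM = 4.264 mL
calcium chloride: V = C2·V2/C1 = 7.98 mM × 520 mL ÷ 1060 mM = 3.915 mL
sodium nitrate: 4.61 g/L × 0.52 L = 2.397 g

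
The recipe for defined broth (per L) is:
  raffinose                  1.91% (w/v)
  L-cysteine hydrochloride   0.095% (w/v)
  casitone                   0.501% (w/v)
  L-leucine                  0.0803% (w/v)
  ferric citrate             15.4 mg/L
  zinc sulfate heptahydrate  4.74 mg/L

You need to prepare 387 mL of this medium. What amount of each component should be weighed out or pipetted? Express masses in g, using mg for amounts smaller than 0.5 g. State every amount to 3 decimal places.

raffinose 7.392 g; L-cysteine hydrochloride 367.650 mg; casitone 1.939 g; L-leucine 310.761 mg; ferric citrate 5.960 mg; zinc sulfate heptahydrate 1.834 mg

Target volume = 387 mL = 0.387 L.
raffinose: 1.91 g per 100 mL × 387 mL ÷ 100 = 7.392 g
L-cysteine hydrochloride: 0.095 g per 100 mL × 387 mL ÷ 100 = 0.36765 g = 367.650 mg
casitone: 0.501% w/v = 5.01 g/L → 5.01 × 0.387 L = 1.939 g
L-leucine: 0.0803% w/v = 0.803 g/L → 0.803 × 0.387 L = 0.310761 g = 310.761 mg
ferric citrate: 15.4 mg/L × 0.387 L = 5.960 mg
zinc sulfate heptahydrate: 4.74 mg/L × 0.387 L = 1.834 mg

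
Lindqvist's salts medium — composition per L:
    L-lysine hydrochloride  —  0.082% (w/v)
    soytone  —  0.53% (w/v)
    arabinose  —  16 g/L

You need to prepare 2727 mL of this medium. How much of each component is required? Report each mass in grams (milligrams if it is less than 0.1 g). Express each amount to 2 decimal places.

L-lysine hydrochloride 2.24 g; soytone 14.45 g; arabinose 43.63 g

Target volume = 2727 mL = 2.727 L.
L-lysine hydrochloride: 0.082% w/v = 0.82 g/L → 0.82 × 2.727 L = 2.24 g
soytone: 0.53 g per 100 mL × 2727 mL ÷ 100 = 14.45 g
arabinose: 16 g/L × 2.727 L = 43.63 g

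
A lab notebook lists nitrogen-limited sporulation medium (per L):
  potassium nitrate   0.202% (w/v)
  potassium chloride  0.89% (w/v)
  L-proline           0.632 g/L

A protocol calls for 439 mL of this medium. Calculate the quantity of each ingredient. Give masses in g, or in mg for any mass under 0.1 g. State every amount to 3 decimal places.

Scale factor relative to 1 L: 0.439.
potassium nitrate: 0.202 g per 100 mL × 439 mL ÷ 100 = 0.887 g
potassium chloride: 0.89 g per 100 mL × 439 mL ÷ 100 = 3.907 g
L-proline: 0.632 g/L × 0.439 L = 0.277 g

potassium nitrate 0.887 g; potassium chloride 3.907 g; L-proline 0.277 g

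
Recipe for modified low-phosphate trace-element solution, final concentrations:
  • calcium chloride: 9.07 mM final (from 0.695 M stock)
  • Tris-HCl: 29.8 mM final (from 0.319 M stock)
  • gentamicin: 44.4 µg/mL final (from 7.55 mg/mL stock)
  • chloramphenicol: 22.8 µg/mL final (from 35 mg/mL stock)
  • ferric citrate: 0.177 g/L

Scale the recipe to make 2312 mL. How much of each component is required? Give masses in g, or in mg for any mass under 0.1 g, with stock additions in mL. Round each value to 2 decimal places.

Scale factor relative to 1 L: 2.312.
calcium chloride: V = C2·V2/C1 = 9.07 mM × 2312 mL ÷ 695 mM = 30.17 mL
Tris-HCl: V = C2·V2/C1 = 29.8 mM × 2312 mL ÷ 319 mM = 215.98 mL
gentamicin: dilute stock: 44.4 µg/mL × 2312 mL ÷ 7550 µg/mL = 13.60 mL
chloramphenicol: V = C2·V2/C1 = 22.8 µg/mL × 2312 mL ÷ 35000 µg/mL = 1.51 mL
ferric citrate: 0.177 g/L × 2.312 L = 0.41 g

calcium chloride 30.17 mL; Tris-HCl 215.98 mL; gentamicin 13.60 mL; chloramphenicol 1.51 mL; ferric citrate 0.41 g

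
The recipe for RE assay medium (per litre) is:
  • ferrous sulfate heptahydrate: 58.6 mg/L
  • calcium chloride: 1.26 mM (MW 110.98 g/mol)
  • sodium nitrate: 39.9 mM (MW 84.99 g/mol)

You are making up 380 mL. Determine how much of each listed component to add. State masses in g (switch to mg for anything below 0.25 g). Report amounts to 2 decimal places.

Scale factor relative to 1 L: 0.38.
ferrous sulfate heptahydrate: 58.6 mg/L × 0.38 L = 22.27 mg
calcium chloride: 1.26 mmol/L × 110.98 mg/mmol × 0.38 L = 53.14 mg
sodium nitrate: 39.9 mmol/L × 84.99 g/mol × 0.38 L ÷ 1000 = 1.29 g

ferrous sulfate heptahydrate 22.27 mg; calcium chloride 53.14 mg; sodium nitrate 1.29 g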